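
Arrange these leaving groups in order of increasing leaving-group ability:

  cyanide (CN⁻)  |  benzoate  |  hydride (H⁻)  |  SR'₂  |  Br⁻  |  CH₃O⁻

A good leaving group is a weak base: the lower the pKₐ of its conjugate acid, the more readily it departs.
Br⁻: pKₐ(HBr) ≈ -9
SR'₂: pKₐ(R'₂SH⁺) ≈ -7
benzoate: pKₐ(C₆H₅COOH) ≈ 4.2
cyanide (CN⁻): pKₐ(HCN) ≈ 9.2
CH₃O⁻: pKₐ(CH₃OH) ≈ 15.5
hydride (H⁻): pKₐ(H₂) ≈ 36
The question asks for worst first, so the sequence is read in increasing leaving-group ability.

hydride (H⁻) < CH₃O⁻ < cyanide (CN⁻) < benzoate < SR'₂ < Br⁻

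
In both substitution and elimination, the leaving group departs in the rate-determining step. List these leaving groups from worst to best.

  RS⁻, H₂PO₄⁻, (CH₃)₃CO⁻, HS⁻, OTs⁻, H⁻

OTs⁻: pKₐ(p-CH₃C₆H₄SO₃H (TsOH)) ≈ -2.8 — resonance-delocalised arenesulfonate
H₂PO₄⁻: pKₐ(H₃PO₄) ≈ 2.1 — moderate base; biological leaving group after further activation
HS⁻: pKₐ(H₂S) ≈ 7 — larger and more polarisable than the oxygen analogue
RS⁻: pKₐ(RSH (a thiol)) ≈ 10.5
(CH₃)₃CO⁻: pKₐ(t-BuOH) ≈ 18
H⁻: pKₐ(H₂) ≈ 36
Reversing gives the worst-to-best order requested.

H⁻ < (CH₃)₃CO⁻ < RS⁻ < HS⁻ < H₂PO₄⁻ < OTs⁻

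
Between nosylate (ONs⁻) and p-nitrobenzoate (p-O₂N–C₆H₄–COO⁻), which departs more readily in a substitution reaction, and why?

nosylate (ONs⁻) is the better leaving group.
pKₐ(p-O₂NC₆H₄SO₃H) ≈ -3.5 versus pKₐ(p-nitrobenzoic acid) ≈ 3.4: nosylate (ONs⁻) is the much weaker base.
P-nitro group further stabilises the sulfonate.

nosylate (ONs⁻)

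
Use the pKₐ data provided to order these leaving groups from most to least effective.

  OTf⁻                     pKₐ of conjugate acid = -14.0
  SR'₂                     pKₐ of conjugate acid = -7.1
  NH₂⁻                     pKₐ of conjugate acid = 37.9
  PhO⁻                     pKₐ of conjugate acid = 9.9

OTf⁻ > SR'₂ > PhO⁻ > NH₂⁻

Lower conjugate-acid pKₐ ⇒ weaker base ⇒ better leaving group.
Sorting by the given values: OTf⁻ (-14.0), SR'₂ (-7.1), PhO⁻ (9.9), NH₂⁻ (37.9).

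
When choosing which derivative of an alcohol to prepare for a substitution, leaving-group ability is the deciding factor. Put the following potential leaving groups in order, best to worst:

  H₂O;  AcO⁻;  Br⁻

The more stable X⁻ (or X) is on its own — i.e. the weaker a base it is — the better a leaving group it makes.
Br⁻: pKₐ(HBr) ≈ -9 — weak base; good leaving group
H₂O: pKₐ(H₃O⁺) ≈ -1.7
AcO⁻: pKₐ(CH₃COOH) ≈ 4.8

Br⁻ > H₂O > AcO⁻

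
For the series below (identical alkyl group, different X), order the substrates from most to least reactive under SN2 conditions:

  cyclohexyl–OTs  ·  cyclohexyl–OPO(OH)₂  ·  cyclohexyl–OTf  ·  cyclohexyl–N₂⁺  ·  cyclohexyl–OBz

cyclohexyl–N₂⁺ > cyclohexyl–OTf > cyclohexyl–OTs > cyclohexyl–OPO(OH)₂ > cyclohexyl–OBz

Same R in every case — rank the leaving groups.
A good leaving group is a weak base: the lower the pKₐ of its conjugate acid, the more readily it departs.
cyclohexyl–N₂⁺ loses N₂: no meaningful conjugate acid; N₂ departs as an exceptionally stable neutral molecule
cyclohexyl–OTf loses OTf⁻: pKₐ(CF₃SO₃H (triflic acid)) ≈ -14
cyclohexyl–OTs loses OTs⁻: pKₐ(p-CH₃C₆H₄SO₃H (TsOH)) ≈ -2.8
cyclohexyl–OPO(OH)₂ loses H₂PO₄⁻: pKₐ(H₃PO₄) ≈ 2.1
cyclohexyl–OBz loses PhCOO⁻: pKₐ(C₆H₅COOH) ≈ 4.2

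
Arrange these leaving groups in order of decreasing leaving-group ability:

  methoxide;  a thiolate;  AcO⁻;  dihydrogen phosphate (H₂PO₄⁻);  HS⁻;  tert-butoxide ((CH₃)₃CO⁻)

Rank by basicity of the departing species: weakest base leaves most easily.
dihydrogen phosphate (H₂PO₄⁻): pKₐ(H₃PO₄) ≈ 2.1 — moderate base; biological leaving group after further activation
AcO⁻: pKₐ(CH₃COOH) ≈ 4.8 — resonance-stabilised but still a weak base
HS⁻: pKₐ(H₂S) ≈ 7 — larger and more polarisable than the oxygen analogue
a thiolate: pKₐ(RSH (a thiol)) ≈ 10.5
methoxide: pKₐ(CH₃OH) ≈ 15.5 — strong base; alkoxides do not leave unassisted
tert-butoxide ((CH₃)₃CO⁻): pKₐ(t-BuOH) ≈ 18 — bulky, strongly basic alkoxide

dihydrogen phosphate (H₂PO₄⁻) > AcO⁻ > HS⁻ > a thiolate > methoxide > tert-butoxide ((CH₃)₃CO⁻)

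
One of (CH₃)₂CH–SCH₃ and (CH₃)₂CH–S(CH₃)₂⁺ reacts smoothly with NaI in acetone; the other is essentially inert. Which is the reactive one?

From (CH₃)₂CH–SCH₃ the departing group would be RS⁻ (pKₐ(RSH (a thiol)) ≈ 10.5). Moderately basic; rarely leaves without activation.
From (CH₃)₂CH–S(CH₃)₂⁺ the leaving group is SR'₂ (pKₐ(R'₂SH⁺) ≈ -7). Neutral; leaves from a sulfonium salt (R–SR'₂⁺).
(In practice (CH₃)₂CH–S(CH₃)₂⁺ is made from (CH₃)₂CH–SCH₃ by S-methylation with CH₃I, allowing neutral dimethyl sulfide, rather than methanethiolate, to depart.)

(CH₃)₂CH–S(CH₃)₂⁺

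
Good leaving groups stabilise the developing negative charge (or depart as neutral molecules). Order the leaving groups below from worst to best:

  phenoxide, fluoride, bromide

Rank by basicity of the departing species: weakest base leaves most easily.
bromide: pKₐ(HBr) ≈ -9
fluoride: pKₐ(HF) ≈ 3.2
phenoxide: pKₐ(C₆H₅OH (phenol)) ≈ 10
Reversing gives the worst-to-best order requested.

phenoxide < fluoride < bromide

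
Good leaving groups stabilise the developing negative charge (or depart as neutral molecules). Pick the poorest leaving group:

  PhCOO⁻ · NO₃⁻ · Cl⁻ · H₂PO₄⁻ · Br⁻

A good leaving group is a weak base: the lower the pKₐ of its conjugate acid, the more readily it departs.
Br⁻: pKₐ(HBr) ≈ -9
Cl⁻: pKₐ(HCl) ≈ -7
NO₃⁻: pKₐ(HNO₃) ≈ -1.3
H₂PO₄⁻: pKₐ(H₃PO₄) ≈ 2.1
PhCOO⁻: pKₐ(C₆H₅COOH) ≈ 4.2

PhCOO⁻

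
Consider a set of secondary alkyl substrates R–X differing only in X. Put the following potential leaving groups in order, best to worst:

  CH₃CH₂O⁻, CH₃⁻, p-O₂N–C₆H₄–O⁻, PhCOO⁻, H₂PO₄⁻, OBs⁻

OBs⁻ > H₂PO₄⁻ > PhCOO⁻ > p-O₂N–C₆H₄–O⁻ > CH₃CH₂O⁻ > CH₃⁻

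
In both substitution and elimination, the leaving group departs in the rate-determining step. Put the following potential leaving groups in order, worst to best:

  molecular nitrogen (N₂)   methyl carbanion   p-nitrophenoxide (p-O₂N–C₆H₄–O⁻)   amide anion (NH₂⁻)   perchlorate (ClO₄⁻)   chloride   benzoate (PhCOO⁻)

methyl carbanion < amide anion (NH₂⁻) < p-nitrophenoxide (p-O₂N–C₆H₄–O⁻) < benzoate (PhCOO⁻) < chloride < perchlorate (ClO₄⁻) < molecular nitrogen (N₂)

The more stable X⁻ (or X) is on its own — i.e. the weaker a base it is — the better a leaving group it makes.
molecular nitrogen (N₂): no meaningful conjugate acid; N₂ departs as an exceptionally stable neutral molecule
perchlorate (ClO₄⁻): pKₐ(HClO₄) ≈ -10
chloride: pKₐ(HCl) ≈ -7
benzoate (PhCOO⁻): pKₐ(C₆H₅COOH) ≈ 4.2
p-nitrophenoxide (p-O₂N–C₆H₄–O⁻): pKₐ(p-nitrophenol) ≈ 7.2
amide anion (NH₂⁻): pKₐ(NH₃) ≈ 38
methyl carbanion: pKₐ(CH₄) ≈ 48
Listed from poorest to best leaving group as asked.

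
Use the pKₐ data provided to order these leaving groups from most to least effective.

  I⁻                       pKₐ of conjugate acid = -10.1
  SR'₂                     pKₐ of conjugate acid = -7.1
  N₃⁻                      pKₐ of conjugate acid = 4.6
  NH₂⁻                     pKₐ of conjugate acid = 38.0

I⁻ > SR'₂ > N₃⁻ > NH₂⁻

Lower conjugate-acid pKₐ ⇒ weaker base ⇒ better leaving group.
Sorting by the given values: I⁻ (-10.1), SR'₂ (-7.1), N₃⁻ (4.6), NH₂⁻ (38.0).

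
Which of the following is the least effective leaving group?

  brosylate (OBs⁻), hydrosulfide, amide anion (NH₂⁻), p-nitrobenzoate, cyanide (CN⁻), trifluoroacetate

Rank by basicity of the departing species: weakest base leaves most easily.
brosylate (OBs⁻): pKₐ(p-BrC₆H₄SO₃H) ≈ -2.8
trifluoroacetate: pKₐ(CF₃COOH) ≈ 0.2
p-nitrobenzoate: pKₐ(p-nitrobenzoic acid) ≈ 3.4
hydrosulfide: pKₐ(H₂S) ≈ 7
cyanide (CN⁻): pKₐ(HCN) ≈ 9.2
amide anion (NH₂⁻): pKₐ(NH₃) ≈ 38

amide anion (NH₂⁻)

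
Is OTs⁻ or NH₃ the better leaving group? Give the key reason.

OTs⁻

OTs⁻ is the better leaving group.
pKₐ(p-CH₃C₆H₄SO₃H (TsOH)) ≈ -2.8 versus pKₐ(NH₄⁺) ≈ 9.2: OTs⁻ is the much weaker base.
Resonance-delocalised arenesulfonate.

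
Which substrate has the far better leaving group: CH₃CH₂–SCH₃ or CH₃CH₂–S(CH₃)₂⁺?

From CH₃CH₂–SCH₃ the departing group would be RS⁻ (pKₐ(RSH (a thiol)) ≈ 10.5). Moderately basic; rarely leaves without activation.
From CH₃CH₂–S(CH₃)₂⁺ the leaving group is SR'₂ (pKₐ(R'₂SH⁺) ≈ -7). Neutral; leaves from a sulfonium salt (R–SR'₂⁺).
(In practice CH₃CH₂–S(CH₃)₂⁺ is made from CH₃CH₂–SCH₃ by S-methylation with CH₃I, allowing neutral dimethyl sulfide, rather than methanethiolate, to depart.)

CH₃CH₂–S(CH₃)₂⁺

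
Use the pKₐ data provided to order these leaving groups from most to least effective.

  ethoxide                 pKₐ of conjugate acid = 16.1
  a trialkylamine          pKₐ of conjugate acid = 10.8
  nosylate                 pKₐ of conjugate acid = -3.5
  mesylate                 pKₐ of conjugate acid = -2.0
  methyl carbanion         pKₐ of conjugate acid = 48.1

nosylate > mesylate > a trialkylamine > ethoxide > methyl carbanion

Lower conjugate-acid pKₐ ⇒ weaker base ⇒ better leaving group.
Sorting by the given values: nosylate (-3.5), mesylate (-2.0), a trialkylamine (10.8), ethoxide (16.1), methyl carbanion (48.1).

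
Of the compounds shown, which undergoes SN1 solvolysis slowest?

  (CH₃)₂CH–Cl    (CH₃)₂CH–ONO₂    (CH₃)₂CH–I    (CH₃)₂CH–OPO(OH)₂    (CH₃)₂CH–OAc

(CH₃)₂CH–OAc

With the same alkyl group throughout, only the leaving group differentiates the rates.
The more stable X⁻ (or X) is on its own — i.e. the weaker a base it is — the better a leaving group it makes.
(CH₃)₂CH–I loses I⁻: pKₐ(HI) ≈ -10
(CH₃)₂CH–Cl loses Cl⁻: pKₐ(HCl) ≈ -7
(CH₃)₂CH–ONO₂ loses NO₃⁻: pKₐ(HNO₃) ≈ -1.3
(CH₃)₂CH–OPO(OH)₂ loses H₂PO₄⁻: pKₐ(H₃PO₄) ≈ 2.1
(CH₃)₂CH–OAc loses AcO⁻: pKₐ(CH₃COOH) ≈ 4.8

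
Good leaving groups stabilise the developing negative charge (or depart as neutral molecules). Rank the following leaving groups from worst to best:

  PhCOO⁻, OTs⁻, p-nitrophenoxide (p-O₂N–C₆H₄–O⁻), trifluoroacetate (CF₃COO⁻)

Leaving-group ability tracks the stability of the departed species; conjugate-acid pKₐ is the usual yardstick (lower pKₐ → better LG).
OTs⁻: pKₐ(p-CH₃C₆H₄SO₃H (TsOH)) ≈ -2.8
trifluoroacetate (CF₃COO⁻): pKₐ(CF₃COOH) ≈ 0.2
PhCOO⁻: pKₐ(C₆H₅COOH) ≈ 4.2
p-nitrophenoxide (p-O₂N–C₆H₄–O⁻): pKₐ(p-nitrophenol) ≈ 7.2
The question asks for worst first, so the sequence is read in increasing leaving-group ability.

p-nitrophenoxide (p-O₂N–C₆H₄–O⁻) < PhCOO⁻ < trifluoroacetate (CF₃COO⁻) < OTs⁻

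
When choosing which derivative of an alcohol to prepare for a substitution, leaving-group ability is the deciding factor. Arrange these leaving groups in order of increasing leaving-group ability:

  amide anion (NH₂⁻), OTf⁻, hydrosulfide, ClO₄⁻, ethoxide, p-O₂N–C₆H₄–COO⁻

OTf⁻: pKₐ(CF₃SO₃H (triflic acid)) ≈ -14
ClO₄⁻: pKₐ(HClO₄) ≈ -10 — extremely weak base; rarely used for safety reasons
p-O₂N–C₆H₄–COO⁻: pKₐ(p-nitrobenzoic acid) ≈ 3.4 — electron-withdrawing nitro group stabilises the carboxylate
hydrosulfide: pKₐ(H₂S) ≈ 7 — larger and more polarisable than the oxygen analogue
ethoxide: pKₐ(CH₃CH₂OH) ≈ 16 — strong base; alkoxides do not leave unassisted
amide anion (NH₂⁻): pKₐ(NH₃) ≈ 38
Listed from poorest to best leaving group as asked.

amide anion (NH₂⁻) < ethoxide < hydrosulfide < p-O₂N–C₆H₄–COO⁻ < ClO₄⁻ < OTf⁻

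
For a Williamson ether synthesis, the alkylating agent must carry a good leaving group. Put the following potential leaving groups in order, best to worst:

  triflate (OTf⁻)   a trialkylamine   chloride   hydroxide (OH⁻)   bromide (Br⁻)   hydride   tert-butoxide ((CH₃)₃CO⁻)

triflate (OTf⁻) > bromide (Br⁻) > chloride > a trialkylamine > hydroxide (OH⁻) > tert-butoxide ((CH₃)₃CO⁻) > hydride

The more stable X⁻ (or X) is on its own — i.e. the weaker a base it is — the better a leaving group it makes.
triflate (OTf⁻): pKₐ(CF₃SO₃H (triflic acid)) ≈ -14
bromide (Br⁻): pKₐ(HBr) ≈ -9
chloride: pKₐ(HCl) ≈ -7
a trialkylamine: pKₐ(R'₃NH⁺) ≈ 10.7
hydroxide (OH⁻): pKₐ(H₂O) ≈ 15.7
tert-butoxide ((CH₃)₃CO⁻): pKₐ(t-BuOH) ≈ 18
hydride: pKₐ(H₂) ≈ 36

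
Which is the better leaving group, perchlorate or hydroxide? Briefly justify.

perchlorate

perchlorate is the better leaving group.
pKₐ(HClO₄) ≈ -10 versus pKₐ(H₂O) ≈ 15.7: perchlorate is the much weaker base.
Extremely weak base; rarely used for safety reasons.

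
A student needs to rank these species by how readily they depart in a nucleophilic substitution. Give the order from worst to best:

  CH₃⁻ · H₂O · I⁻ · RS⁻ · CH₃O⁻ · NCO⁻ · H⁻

CH₃⁻ < H⁻ < CH₃O⁻ < RS⁻ < NCO⁻ < H₂O < I⁻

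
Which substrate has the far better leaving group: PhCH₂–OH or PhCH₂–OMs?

From PhCH₂–OH the departing group would be OH⁻ (pKₐ(H₂O) ≈ 15.7). Strong base; essentially never leaves without prior activation.
From PhCH₂–OMs the leaving group is OMs⁻ (pKₐ(CH₃SO₃H (MsOH)) ≈ -1.9). Resonance-delocalised alkanesulfonate.
(In practice PhCH₂–OMs is made from PhCH₂–OH by treatment with MsCl / Et₃N, converting the hydroxyl into a mesylate.)

PhCH₂–OMs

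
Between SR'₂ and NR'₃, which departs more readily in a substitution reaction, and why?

SR'₂ is the better leaving group.
pKₐ(R'₂SH⁺) ≈ -7 versus pKₐ(R'₃NH⁺) ≈ 10.7: SR'₂ is the much weaker base.
Neutral; leaves from a sulfonium salt (R–SR'₂⁺).

SR'₂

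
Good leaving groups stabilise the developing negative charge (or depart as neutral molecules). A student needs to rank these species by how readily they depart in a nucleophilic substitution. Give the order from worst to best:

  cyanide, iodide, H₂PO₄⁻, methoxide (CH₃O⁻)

The more stable X⁻ (or X) is on its own — i.e. the weaker a base it is — the better a leaving group it makes.
iodide: pKₐ(HI) ≈ -10 — large, highly polarisable; very weak base
H₂PO₄⁻: pKₐ(H₃PO₄) ≈ 2.1 — moderate base; biological leaving group after further activation
cyanide: pKₐ(HCN) ≈ 9.2
methoxide (CH₃O⁻): pKₐ(CH₃OH) ≈ 15.5 — strong base; alkoxides do not leave unassisted
Listed from poorest to best leaving group as asked.

methoxide (CH₃O⁻) < cyanide < H₂PO₄⁻ < iodide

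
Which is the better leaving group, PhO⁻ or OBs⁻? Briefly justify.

OBs⁻

OBs⁻ is the better leaving group.
pKₐ(p-BrC₆H₄SO₃H) ≈ -2.8 versus pKₐ(C₆H₅OH (phenol)) ≈ 10: OBs⁻ is the much weaker base.
Arenesulfonate with a p-bromo substituent.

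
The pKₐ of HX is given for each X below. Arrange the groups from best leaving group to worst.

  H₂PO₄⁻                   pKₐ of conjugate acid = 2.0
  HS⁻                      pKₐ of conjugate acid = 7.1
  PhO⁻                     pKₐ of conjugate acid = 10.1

Lower conjugate-acid pKₐ ⇒ weaker base ⇒ better leaving group.
Sorting by the given values: H₂PO₄⁻ (2.0), HS⁻ (7.1), PhO⁻ (10.1).

H₂PO₄⁻ > HS⁻ > PhO⁻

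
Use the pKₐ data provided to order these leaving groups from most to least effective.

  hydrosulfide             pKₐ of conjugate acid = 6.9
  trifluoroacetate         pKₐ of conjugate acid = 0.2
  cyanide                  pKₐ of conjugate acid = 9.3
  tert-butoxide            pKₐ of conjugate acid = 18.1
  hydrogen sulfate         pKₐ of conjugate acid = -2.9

Lower conjugate-acid pKₐ ⇒ weaker base ⇒ better leaving group.
Sorting by the given values: hydrogen sulfate (-2.9), trifluoroacetate (0.2), hydrosulfide (6.9), cyanide (9.3), tert-butoxide (18.1).

hydrogen sulfate > trifluoroacetate > hydrosulfide > cyanide > tert-butoxide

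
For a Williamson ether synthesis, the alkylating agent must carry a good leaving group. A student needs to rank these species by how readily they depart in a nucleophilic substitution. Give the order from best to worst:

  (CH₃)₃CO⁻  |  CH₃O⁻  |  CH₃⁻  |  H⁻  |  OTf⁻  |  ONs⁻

The more stable X⁻ (or X) is on its own — i.e. the weaker a base it is — the better a leaving group it makes.
OTf⁻: pKₐ(CF₃SO₃H (triflic acid)) ≈ -14
ONs⁻: pKₐ(p-O₂NC₆H₄SO₃H) ≈ -3.5 — p-nitro group further stabilises the sulfonate
CH₃O⁻: pKₐ(CH₃OH) ≈ 15.5
(CH₃)₃CO⁻: pKₐ(t-BuOH) ≈ 18 — bulky, strongly basic alkoxide
H⁻: pKₐ(H₂) ≈ 36
CH₃⁻: pKₐ(CH₄) ≈ 48

OTf⁻ > ONs⁻ > CH₃O⁻ > (CH₃)₃CO⁻ > H⁻ > CH₃⁻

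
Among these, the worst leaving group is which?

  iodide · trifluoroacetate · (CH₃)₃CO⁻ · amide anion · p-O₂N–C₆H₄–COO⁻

A good leaving group is a weak base: the lower the pKₐ of its conjugate acid, the more readily it departs.
iodide: pKₐ(HI) ≈ -10
trifluoroacetate: pKₐ(CF₃COOH) ≈ 0.2
p-O₂N–C₆H₄–COO⁻: pKₐ(p-nitrobenzoic acid) ≈ 3.4
(CH₃)₃CO⁻: pKₐ(t-BuOH) ≈ 18
amide anion: pKₐ(NH₃) ≈ 38

amide anion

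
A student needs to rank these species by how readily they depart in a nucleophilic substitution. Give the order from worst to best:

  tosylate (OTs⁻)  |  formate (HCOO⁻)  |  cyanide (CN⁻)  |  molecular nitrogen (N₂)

cyanide (CN⁻) < formate (HCOO⁻) < tosylate (OTs⁻) < molecular nitrogen (N₂)

Leaving-group ability tracks the stability of the departed species; conjugate-acid pKₐ is the usual yardstick (lower pKₐ → better LG).
molecular nitrogen (N₂): no meaningful conjugate acid; N₂ departs as an exceptionally stable neutral molecule
tosylate (OTs⁻): pKₐ(p-CH₃C₆H₄SO₃H (TsOH)) ≈ -2.8
formate (HCOO⁻): pKₐ(HCOOH) ≈ 3.8 — resonance-stabilised carboxylate
cyanide (CN⁻): pKₐ(HCN) ≈ 9.2
The question asks for worst first, so the sequence is read in increasing leaving-group ability.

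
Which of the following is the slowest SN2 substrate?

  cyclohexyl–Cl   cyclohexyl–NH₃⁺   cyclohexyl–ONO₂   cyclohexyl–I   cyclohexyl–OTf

cyclohexyl–NH₃⁺

Identical carbon frameworks mean the comparison reduces to leaving-group quality.
Rank by basicity of the departing species: weakest base leaves most easily.
cyclohexyl–OTf loses OTf⁻: pKₐ(CF₃SO₃H (triflic acid)) ≈ -14
cyclohexyl–I loses I⁻: pKₐ(HI) ≈ -10
cyclohexyl–Cl loses Cl⁻: pKₐ(HCl) ≈ -7
cyclohexyl–ONO₂ loses NO₃⁻: pKₐ(HNO₃) ≈ -1.3
cyclohexyl–NH₃⁺ loses NH₃: pKₐ(NH₄⁺) ≈ 9.2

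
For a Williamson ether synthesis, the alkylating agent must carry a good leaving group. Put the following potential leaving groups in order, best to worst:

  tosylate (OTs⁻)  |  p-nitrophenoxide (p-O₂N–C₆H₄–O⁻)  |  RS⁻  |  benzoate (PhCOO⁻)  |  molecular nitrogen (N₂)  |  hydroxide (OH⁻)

Rank by basicity of the departing species: weakest base leaves most easily.
molecular nitrogen (N₂): no meaningful conjugate acid; N₂ departs as an exceptionally stable neutral molecule
tosylate (OTs⁻): pKₐ(p-CH₃C₆H₄SO₃H (TsOH)) ≈ -2.8 — resonance-delocalised arenesulfonate
benzoate (PhCOO⁻): pKₐ(C₆H₅COOH) ≈ 4.2 — aryl carboxylate
p-nitrophenoxide (p-O₂N–C₆H₄–O⁻): pKₐ(p-nitrophenol) ≈ 7.2 — nitro group delocalises the charge; the classic chromogenic LG
RS⁻: pKₐ(RSH (a thiol)) ≈ 10.5 — moderately basic; rarely leaves without activation
hydroxide (OH⁻): pKₐ(H₂O) ≈ 15.7 — strong base; essentially never leaves without prior activation

molecular nitrogen (N₂) > tosylate (OTs⁻) > benzoate (PhCOO⁻) > p-nitrophenoxide (p-O₂N–C₆H₄–O⁻) > RS⁻ > hydroxide (OH⁻)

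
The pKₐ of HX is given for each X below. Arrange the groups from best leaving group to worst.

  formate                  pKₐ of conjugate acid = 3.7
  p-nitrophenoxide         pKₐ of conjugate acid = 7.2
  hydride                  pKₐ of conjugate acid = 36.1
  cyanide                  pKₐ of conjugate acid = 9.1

formate > p-nitrophenoxide > cyanide > hydride

Lower conjugate-acid pKₐ ⇒ weaker base ⇒ better leaving group.
Sorting by the given values: formate (3.7), p-nitrophenoxide (7.2), cyanide (9.1), hydride (36.1).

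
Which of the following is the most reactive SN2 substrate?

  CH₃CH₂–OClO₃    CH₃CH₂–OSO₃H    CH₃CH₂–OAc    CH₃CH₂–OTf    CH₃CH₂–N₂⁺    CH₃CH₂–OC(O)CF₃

Same R in every case — rank the leaving groups.
A good leaving group is a weak base: the lower the pKₐ of its conjugate acid, the more readily it departs.
CH₃CH₂–N₂⁺ loses N₂: no meaningful conjugate acid; N₂ departs as an exceptionally stable neutral molecule
CH₃CH₂–OTf loses OTf⁻: pKₐ(CF₃SO₃H (triflic acid)) ≈ -14
CH₃CH₂–OClO₃ loses ClO₄⁻: pKₐ(HClO₄) ≈ -10
CH₃CH₂–OSO₃H loses HSO₄⁻: pKₐ(H₂SO₄) ≈ -3
CH₃CH₂–OC(O)CF₃ loses CF₃COO⁻: pKₐ(CF₃COOH) ≈ 0.2
CH₃CH₂–OAc loses AcO⁻: pKₐ(CH₃COOH) ≈ 4.8

CH₃CH₂–N₂⁺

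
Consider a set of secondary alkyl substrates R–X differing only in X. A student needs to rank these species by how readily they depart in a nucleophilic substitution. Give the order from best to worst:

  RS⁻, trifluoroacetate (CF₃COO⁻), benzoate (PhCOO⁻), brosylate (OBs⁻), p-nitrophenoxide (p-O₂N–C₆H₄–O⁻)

Leaving-group ability tracks the stability of the departed species; conjugate-acid pKₐ is the usual yardstick (lower pKₐ → better LG).
brosylate (OBs⁻): pKₐ(p-BrC₆H₄SO₃H) ≈ -2.8 — arenesulfonate with a p-bromo substituent
trifluoroacetate (CF₃COO⁻): pKₐ(CF₃COOH) ≈ 0.2 — strongly electron-withdrawing CF₃ stabilises the carboxylate
benzoate (PhCOO⁻): pKₐ(C₆H₅COOH) ≈ 4.2 — aryl carboxylate
p-nitrophenoxide (p-O₂N–C₆H₄–O⁻): pKₐ(p-nitrophenol) ≈ 7.2 — nitro group delocalises the charge; the classic chromogenic LG
RS⁻: pKₐ(RSH (a thiol)) ≈ 10.5

brosylate (OBs⁻) > trifluoroacetate (CF₃COO⁻) > benzoate (PhCOO⁻) > p-nitrophenoxide (p-O₂N–C₆H₄–O⁻) > RS⁻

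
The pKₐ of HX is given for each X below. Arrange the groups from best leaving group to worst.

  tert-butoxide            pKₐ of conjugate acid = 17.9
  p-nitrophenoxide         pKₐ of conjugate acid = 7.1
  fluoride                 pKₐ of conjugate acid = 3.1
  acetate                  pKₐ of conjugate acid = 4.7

Lower conjugate-acid pKₐ ⇒ weaker base ⇒ better leaving group.
Sorting by the given values: fluoride (3.1), acetate (4.7), p-nitrophenoxide (7.1), tert-butoxide (17.9).

fluoride > acetate > p-nitrophenoxide > tert-butoxide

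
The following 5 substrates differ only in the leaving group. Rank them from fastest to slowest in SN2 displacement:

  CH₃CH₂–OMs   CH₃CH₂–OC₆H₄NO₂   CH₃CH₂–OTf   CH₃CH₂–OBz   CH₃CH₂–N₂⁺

The skeletons are identical, so relative rate is governed entirely by leaving-group ability.
The more stable X⁻ (or X) is on its own — i.e. the weaker a base it is — the better a leaving group it makes.
CH₃CH₂–N₂⁺ loses N₂: no meaningful conjugate acid; N₂ departs as an exceptionally stable neutral molecule
CH₃CH₂–OTf loses OTf⁻: pKₐ(CF₃SO₃H (triflic acid)) ≈ -14
CH₃CH₂–OMs loses OMs⁻: pKₐ(CH₃SO₃H (MsOH)) ≈ -1.9
CH₃CH₂–OBz loses PhCOO⁻: pKₐ(C₆H₅COOH) ≈ 4.2
CH₃CH₂–OC₆H₄NO₂ loses p-O₂N–C₆H₄–O⁻: pKₐ(p-nitrophenol) ≈ 7.2

CH₃CH₂–N₂⁺ > CH₃CH₂–OTf > CH₃CH₂–OMs > CH₃CH₂–OBz > CH₃CH₂–OC₆H₄NO₂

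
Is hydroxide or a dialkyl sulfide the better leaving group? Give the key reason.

a dialkyl sulfide is the better leaving group.
pKₐ(R'₂SH⁺) ≈ -7 versus pKₐ(H₂O) ≈ 15.7: a dialkyl sulfide is the much weaker base.
Neutral; leaves from a sulfonium salt (R–SR'₂⁺).

a dialkyl sulfide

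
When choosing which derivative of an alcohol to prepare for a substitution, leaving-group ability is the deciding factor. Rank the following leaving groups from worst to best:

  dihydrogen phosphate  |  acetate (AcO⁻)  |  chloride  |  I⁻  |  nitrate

acetate (AcO⁻) < dihydrogen phosphate < nitrate < chloride < I⁻

I⁻: pKₐ(HI) ≈ -10
chloride: pKₐ(HCl) ≈ -7
nitrate: pKₐ(HNO₃) ≈ -1.3
dihydrogen phosphate: pKₐ(H₃PO₄) ≈ 2.1
acetate (AcO⁻): pKₐ(CH₃COOH) ≈ 4.8
Listed from poorest to best leaving group as asked.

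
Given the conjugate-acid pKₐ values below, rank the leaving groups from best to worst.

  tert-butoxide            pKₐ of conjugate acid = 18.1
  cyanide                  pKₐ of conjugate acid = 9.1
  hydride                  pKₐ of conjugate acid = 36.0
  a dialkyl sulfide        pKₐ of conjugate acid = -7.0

Lower conjugate-acid pKₐ ⇒ weaker base ⇒ better leaving group.
Sorting by the given values: a dialkyl sulfide (-7.0), cyanide (9.1), tert-butoxide (18.1), hydride (36.0).

a dialkyl sulfide > cyanide > tert-butoxide > hydride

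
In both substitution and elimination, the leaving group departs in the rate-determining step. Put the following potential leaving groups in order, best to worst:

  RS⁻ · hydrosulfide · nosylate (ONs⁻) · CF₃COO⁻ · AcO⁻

The more stable X⁻ (or X) is on its own — i.e. the weaker a base it is — the better a leaving group it makes.
nosylate (ONs⁻): pKₐ(p-O₂NC₆H₄SO₃H) ≈ -3.5
CF₃COO⁻: pKₐ(CF₃COOH) ≈ 0.2
AcO⁻: pKₐ(CH₃COOH) ≈ 4.8
hydrosulfide: pKₐ(H₂S) ≈ 7
RS⁻: pKₐ(RSH (a thiol)) ≈ 10.5

nosylate (ONs⁻) > CF₃COO⁻ > AcO⁻ > hydrosulfide > RS⁻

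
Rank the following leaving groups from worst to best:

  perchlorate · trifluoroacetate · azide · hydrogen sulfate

The more stable X⁻ (or X) is on its own — i.e. the weaker a base it is — the better a leaving group it makes.
perchlorate: pKₐ(HClO₄) ≈ -10
hydrogen sulfate: pKₐ(H₂SO₄) ≈ -3
trifluoroacetate: pKₐ(CF₃COOH) ≈ 0.2
azide: pKₐ(HN₃) ≈ 4.7
Reversing gives the worst-to-best order requested.

azide < trifluoroacetate < hydrogen sulfate < perchlorate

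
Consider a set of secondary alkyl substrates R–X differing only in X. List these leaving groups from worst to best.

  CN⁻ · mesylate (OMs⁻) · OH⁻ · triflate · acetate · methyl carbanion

A good leaving group is a weak base: the lower the pKₐ of its conjugate acid, the more readily it departs.
triflate: pKₐ(CF₃SO₃H (triflic acid)) ≈ -14 — charge spread over three oxygens and a CF₃ group; the premier leaving group in synthesis
mesylate (OMs⁻): pKₐ(CH₃SO₃H (MsOH)) ≈ -1.9 — resonance-delocalised alkanesulfonate
acetate: pKₐ(CH₃COOH) ≈ 4.8 — resonance-stabilised but still a weak base
CN⁻: pKₐ(HCN) ≈ 9.2 — sp carbon stabilises the charge somewhat, but still a poor LG
OH⁻: pKₐ(H₂O) ≈ 15.7
methyl carbanion: pKₐ(CH₄) ≈ 48 — unstabilised carbanion; the worst conceivable leaving group
Reversing gives the worst-to-best order requested.

methyl carbanion < OH⁻ < CN⁻ < acetate < mesylate (OMs⁻) < triflate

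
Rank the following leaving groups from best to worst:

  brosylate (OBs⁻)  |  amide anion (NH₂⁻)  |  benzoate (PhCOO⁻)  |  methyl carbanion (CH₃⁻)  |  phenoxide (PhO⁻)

brosylate (OBs⁻) > benzoate (PhCOO⁻) > phenoxide (PhO⁻) > amide anion (NH₂⁻) > methyl carbanion (CH₃⁻)

The more stable X⁻ (or X) is on its own — i.e. the weaker a base it is — the better a leaving group it makes.
brosylate (OBs⁻): pKₐ(p-BrC₆H₄SO₃H) ≈ -2.8 — arenesulfonate with a p-bromo substituent
benzoate (PhCOO⁻): pKₐ(C₆H₅COOH) ≈ 4.2 — aryl carboxylate
phenoxide (PhO⁻): pKₐ(C₆H₅OH (phenol)) ≈ 10
amide anion (NH₂⁻): pKₐ(NH₃) ≈ 38
methyl carbanion (CH₃⁻): pKₐ(CH₄) ≈ 48 — unstabilised carbanion; the worst conceivable leaving group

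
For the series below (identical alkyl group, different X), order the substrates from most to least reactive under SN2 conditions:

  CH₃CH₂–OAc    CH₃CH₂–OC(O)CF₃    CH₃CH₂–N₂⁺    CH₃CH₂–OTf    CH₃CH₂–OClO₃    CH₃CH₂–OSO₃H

Identical carbon frameworks mean the comparison reduces to leaving-group quality.
The more stable X⁻ (or X) is on its own — i.e. the weaker a base it is — the better a leaving group it makes.
CH₃CH₂–N₂⁺ loses N₂: no meaningful conjugate acid; N₂ departs as an exceptionally stable neutral molecule
CH₃CH₂–OTf loses OTf⁻: pKₐ(CF₃SO₃H (triflic acid)) ≈ -14
CH₃CH₂–OClO₃ loses ClO₄⁻: pKₐ(HClO₄) ≈ -10
CH₃CH₂–OSO₃H loses HSO₄⁻: pKₐ(H₂SO₄) ≈ -3
CH₃CH₂–OC(O)CF₃ loses CF₃COO⁻: pKₐ(CF₃COOH) ≈ 0.2
CH₃CH₂–OAc loses AcO⁻: pKₐ(CH₃COOH) ≈ 4.8

CH₃CH₂–N₂⁺ > CH₃CH₂–OTf > CH₃CH₂–OClO₃ > CH₃CH₂–OSO₃H > CH₃CH₂–OC(O)CF₃ > CH₃CH₂–OAc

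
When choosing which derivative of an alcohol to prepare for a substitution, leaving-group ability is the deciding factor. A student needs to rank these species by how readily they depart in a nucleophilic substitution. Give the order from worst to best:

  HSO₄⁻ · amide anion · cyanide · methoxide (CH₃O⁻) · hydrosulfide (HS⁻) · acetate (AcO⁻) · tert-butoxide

amide anion < tert-butoxide < methoxide (CH₃O⁻) < cyanide < hydrosulfide (HS⁻) < acetate (AcO⁻) < HSO₄⁻

The more stable X⁻ (or X) is on its own — i.e. the weaker a base it is — the better a leaving group it makes.
HSO₄⁻: pKₐ(H₂SO₄) ≈ -3 — conjugate base of a strong mineral acid
acetate (AcO⁻): pKₐ(CH₃COOH) ≈ 4.8
hydrosulfide (HS⁻): pKₐ(H₂S) ≈ 7
cyanide: pKₐ(HCN) ≈ 9.2 — sp carbon stabilises the charge somewhat, but still a poor LG
methoxide (CH₃O⁻): pKₐ(CH₃OH) ≈ 15.5 — strong base; alkoxides do not leave unassisted
tert-butoxide: pKₐ(t-BuOH) ≈ 18 — bulky, strongly basic alkoxide
amide anion: pKₐ(NH₃) ≈ 38
The question asks for worst first, so the sequence is read in increasing leaving-group ability.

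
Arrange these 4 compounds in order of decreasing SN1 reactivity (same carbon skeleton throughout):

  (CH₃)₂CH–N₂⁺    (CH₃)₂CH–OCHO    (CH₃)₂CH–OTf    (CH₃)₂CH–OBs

(CH₃)₂CH–N₂⁺ > (CH₃)₂CH–OTf > (CH₃)₂CH–OBs > (CH₃)₂CH–OCHO

Identical carbon frameworks mean the comparison reduces to leaving-group quality.
Leaving-group ability tracks the stability of the departed species; conjugate-acid pKₐ is the usual yardstick (lower pKₐ → better LG).
(CH₃)₂CH–N₂⁺ loses N₂: no meaningful conjugate acid; N₂ departs as an exceptionally stable neutral molecule
(CH₃)₂CH–OTf loses OTf⁻: pKₐ(CF₃SO₃H (triflic acid)) ≈ -14
(CH₃)₂CH–OBs loses OBs⁻: pKₐ(p-BrC₆H₄SO₃H) ≈ -2.8
(CH₃)₂CH–OCHO loses HCOO⁻: pKₐ(HCOOH) ≈ 3.8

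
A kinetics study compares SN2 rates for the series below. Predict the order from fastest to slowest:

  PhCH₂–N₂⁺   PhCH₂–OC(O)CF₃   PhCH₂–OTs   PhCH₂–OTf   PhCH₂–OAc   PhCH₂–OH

With the same alkyl group throughout, only the leaving group differentiates the rates.
A good leaving group is a weak base: the lower the pKₐ of its conjugate acid, the more readily it departs.
PhCH₂–N₂⁺ loses N₂: no meaningful conjugate acid; N₂ departs as an exceptionally stable neutral molecule
PhCH₂–OTf loses OTf⁻: pKₐ(CF₃SO₃H (triflic acid)) ≈ -14
PhCH₂–OTs loses OTs⁻: pKₐ(p-CH₃C₆H₄SO₃H (TsOH)) ≈ -2.8
PhCH₂–OC(O)CF₃ loses CF₃COO⁻: pKₐ(CF₃COOH) ≈ 0.2
PhCH₂–OAc loses AcO⁻: pKₐ(CH₃COOH) ≈ 4.8
PhCH₂–OH loses OH⁻: pKₐ(H₂O) ≈ 15.7

PhCH₂–N₂⁺ > PhCH₂–OTf > PhCH₂–OTs > PhCH₂–OC(O)CF₃ > PhCH₂–OAc > PhCH₂–OH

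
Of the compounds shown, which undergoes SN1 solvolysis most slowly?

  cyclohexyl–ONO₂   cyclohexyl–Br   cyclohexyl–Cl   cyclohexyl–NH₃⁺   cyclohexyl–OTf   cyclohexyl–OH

cyclohexyl–OH

With the same alkyl group throughout, only the leaving group differentiates the rates.
The more stable X⁻ (or X) is on its own — i.e. the weaker a base it is — the better a leaving group it makes.
cyclohexyl–OTf loses OTf⁻: pKₐ(CF₃SO₃H (triflic acid)) ≈ -14
cyclohexyl–Br loses Br⁻: pKₐ(HBr) ≈ -9
cyclohexyl–Cl loses Cl⁻: pKₐ(HCl) ≈ -7
cyclohexyl–ONO₂ loses NO₃⁻: pKₐ(HNO₃) ≈ -1.3
cyclohexyl–NH₃⁺ loses NH₃: pKₐ(NH₄⁺) ≈ 9.2
cyclohexyl–OH loses OH⁻: pKₐ(H₂O) ≈ 15.7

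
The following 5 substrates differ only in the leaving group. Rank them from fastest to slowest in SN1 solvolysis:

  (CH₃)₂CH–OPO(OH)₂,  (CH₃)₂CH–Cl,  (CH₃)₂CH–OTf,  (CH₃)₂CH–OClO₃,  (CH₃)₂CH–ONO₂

(CH₃)₂CH–OTf > (CH₃)₂CH–OClO₃ > (CH₃)₂CH–Cl > (CH₃)₂CH–ONO₂ > (CH₃)₂CH–OPO(OH)₂

With the same alkyl group throughout, only the leaving group differentiates the rates.
A good leaving group is a weak base: the lower the pKₐ of its conjugate acid, the more readily it departs.
(CH₃)₂CH–OTf loses OTf⁻: pKₐ(CF₃SO₃H (triflic acid)) ≈ -14
(CH₃)₂CH–OClO₃ loses ClO₄⁻: pKₐ(HClO₄) ≈ -10
(CH₃)₂CH–Cl loses Cl⁻: pKₐ(HCl) ≈ -7
(CH₃)₂CH–ONO₂ loses NO₃⁻: pKₐ(HNO₃) ≈ -1.3
(CH₃)₂CH–OPO(OH)₂ loses H₂PO₄⁻: pKₐ(H₃PO₄) ≈ 2.1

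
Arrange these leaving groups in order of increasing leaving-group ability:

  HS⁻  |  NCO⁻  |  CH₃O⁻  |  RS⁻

CH₃O⁻ < RS⁻ < HS⁻ < NCO⁻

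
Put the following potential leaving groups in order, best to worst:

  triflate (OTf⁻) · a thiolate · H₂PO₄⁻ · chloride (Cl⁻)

triflate (OTf⁻) > chloride (Cl⁻) > H₂PO₄⁻ > a thiolate

Leaving-group ability tracks the stability of the departed species; conjugate-acid pKₐ is the usual yardstick (lower pKₐ → better LG).
triflate (OTf⁻): pKₐ(CF₃SO₃H (triflic acid)) ≈ -14
chloride (Cl⁻): pKₐ(HCl) ≈ -7
H₂PO₄⁻: pKₐ(H₃PO₄) ≈ 2.1
a thiolate: pKₐ(RSH (a thiol)) ≈ 10.5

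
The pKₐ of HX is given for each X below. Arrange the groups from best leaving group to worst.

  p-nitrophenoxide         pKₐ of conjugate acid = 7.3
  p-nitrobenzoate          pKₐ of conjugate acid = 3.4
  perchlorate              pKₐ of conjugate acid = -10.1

Lower conjugate-acid pKₐ ⇒ weaker base ⇒ better leaving group.
Sorting by the given values: perchlorate (-10.1), p-nitrobenzoate (3.4), p-nitrophenoxide (7.3).

perchlorate > p-nitrobenzoate > p-nitrophenoxide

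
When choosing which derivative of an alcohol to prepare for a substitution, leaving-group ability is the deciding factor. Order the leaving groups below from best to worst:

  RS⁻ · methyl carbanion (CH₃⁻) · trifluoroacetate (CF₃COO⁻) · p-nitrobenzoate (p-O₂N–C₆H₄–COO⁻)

trifluoroacetate (CF₃COO⁻) > p-nitrobenzoate (p-O₂N–C₆H₄–COO⁻) > RS⁻ > methyl carbanion (CH₃⁻)

trifluoroacetate (CF₃COO⁻): pKₐ(CF₃COOH) ≈ 0.2
p-nitrobenzoate (p-O₂N–C₆H₄–COO⁻): pKₐ(p-nitrobenzoic acid) ≈ 3.4
RS⁻: pKₐ(RSH (a thiol)) ≈ 10.5 — moderately basic; rarely leaves without activation
methyl carbanion (CH₃⁻): pKₐ(CH₄) ≈ 48 — unstabilised carbanion; the worst conceivable leaving group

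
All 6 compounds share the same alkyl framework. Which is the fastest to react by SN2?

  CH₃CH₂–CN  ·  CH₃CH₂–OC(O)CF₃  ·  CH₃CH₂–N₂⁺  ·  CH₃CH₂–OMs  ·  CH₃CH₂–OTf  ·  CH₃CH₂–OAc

Same R in every case — rank the leaving groups.
Rank by basicity of the departing species: weakest base leaves most easily.
CH₃CH₂–N₂⁺ loses N₂: no meaningful conjugate acid; N₂ departs as an exceptionally stable neutral molecule
CH₃CH₂–OTf loses OTf⁻: pKₐ(CF₃SO₃H (triflic acid)) ≈ -14
CH₃CH₂–OMs loses OMs⁻: pKₐ(CH₃SO₃H (MsOH)) ≈ -1.9
CH₃CH₂–OC(O)CF₃ loses CF₃COO⁻: pKₐ(CF₃COOH) ≈ 0.2
CH₃CH₂–OAc loses AcO⁻: pKₐ(CH₃COOH) ≈ 4.8
CH₃CH₂–CN loses CN⁻: pKₐ(HCN) ≈ 9.2

CH₃CH₂–N₂⁺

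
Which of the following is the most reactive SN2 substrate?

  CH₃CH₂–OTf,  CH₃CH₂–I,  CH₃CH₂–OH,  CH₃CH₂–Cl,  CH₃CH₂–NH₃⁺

CH₃CH₂–OTf

With the same alkyl group throughout, only the leaving group differentiates the rates.
A good leaving group is a weak base: the lower the pKₐ of its conjugate acid, the more readily it departs.
CH₃CH₂–OTf loses OTf⁻: pKₐ(CF₃SO₃H (triflic acid)) ≈ -14
CH₃CH₂–I loses I⁻: pKₐ(HI) ≈ -10
CH₃CH₂–Cl loses Cl⁻: pKₐ(HCl) ≈ -7
CH₃CH₂–NH₃⁺ loses NH₃: pKₐ(NH₄⁺) ≈ 9.2
CH₃CH₂–OH loses OH⁻: pKₐ(H₂O) ≈ 15.7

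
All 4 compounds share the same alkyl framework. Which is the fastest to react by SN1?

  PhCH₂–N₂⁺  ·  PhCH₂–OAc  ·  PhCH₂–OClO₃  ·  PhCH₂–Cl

PhCH₂–N₂⁺

Identical carbon frameworks mean the comparison reduces to leaving-group quality.
Leaving-group ability tracks the stability of the departed species; conjugate-acid pKₐ is the usual yardstick (lower pKₐ → better LG).
PhCH₂–N₂⁺ loses N₂: no meaningful conjugate acid; N₂ departs as an exceptionally stable neutral molecule
PhCH₂–OClO₃ loses ClO₄⁻: pKₐ(HClO₄) ≈ -10
PhCH₂–Cl loses Cl⁻: pKₐ(HCl) ≈ -7
PhCH₂–OAc loses AcO⁻: pKₐ(CH₃COOH) ≈ 4.8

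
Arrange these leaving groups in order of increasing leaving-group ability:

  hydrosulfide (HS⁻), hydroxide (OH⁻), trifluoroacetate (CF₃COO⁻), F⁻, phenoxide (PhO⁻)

A good leaving group is a weak base: the lower the pKₐ of its conjugate acid, the more readily it departs.
trifluoroacetate (CF₃COO⁻): pKₐ(CF₃COOH) ≈ 0.2
F⁻: pKₐ(HF) ≈ 3.2
hydrosulfide (HS⁻): pKₐ(H₂S) ≈ 7
phenoxide (PhO⁻): pKₐ(C₆H₅OH (phenol)) ≈ 10
hydroxide (OH⁻): pKₐ(H₂O) ≈ 15.7
Reversing gives the worst-to-best order requested.

hydroxide (OH⁻) < phenoxide (PhO⁻) < hydrosulfide (HS⁻) < F⁻ < trifluoroacetate (CF₃COO⁻)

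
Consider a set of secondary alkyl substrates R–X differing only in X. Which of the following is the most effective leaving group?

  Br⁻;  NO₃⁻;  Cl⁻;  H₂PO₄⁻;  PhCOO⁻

Br⁻

The more stable X⁻ (or X) is on its own — i.e. the weaker a base it is — the better a leaving group it makes.
Br⁻: pKₐ(HBr) ≈ -9
Cl⁻: pKₐ(HCl) ≈ -7
NO₃⁻: pKₐ(HNO₃) ≈ -1.3
H₂PO₄⁻: pKₐ(H₃PO₄) ≈ 2.1
PhCOO⁻: pKₐ(C₆H₅COOH) ≈ 4.2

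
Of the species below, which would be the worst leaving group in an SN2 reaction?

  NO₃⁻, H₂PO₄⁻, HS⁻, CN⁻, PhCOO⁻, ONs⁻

CN⁻

A good leaving group is a weak base: the lower the pKₐ of its conjugate acid, the more readily it departs.
ONs⁻: pKₐ(p-O₂NC₆H₄SO₃H) ≈ -3.5
NO₃⁻: pKₐ(HNO₃) ≈ -1.3
H₂PO₄⁻: pKₐ(H₃PO₄) ≈ 2.1
PhCOO⁻: pKₐ(C₆H₅COOH) ≈ 4.2
HS⁻: pKₐ(H₂S) ≈ 7
CN⁻: pKₐ(HCN) ≈ 9.2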